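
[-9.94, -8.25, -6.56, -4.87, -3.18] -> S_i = -9.94 + 1.69*i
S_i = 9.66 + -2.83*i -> [9.66, 6.83, 4.0, 1.17, -1.66]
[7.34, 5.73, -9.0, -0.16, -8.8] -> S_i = Random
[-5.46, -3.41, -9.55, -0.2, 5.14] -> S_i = Random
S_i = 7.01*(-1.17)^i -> [7.01, -8.2, 9.6, -11.23, 13.14]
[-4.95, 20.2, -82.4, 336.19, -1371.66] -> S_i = -4.95*(-4.08)^i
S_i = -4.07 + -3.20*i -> [-4.07, -7.27, -10.47, -13.67, -16.87]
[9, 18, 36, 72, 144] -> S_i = 9*2^i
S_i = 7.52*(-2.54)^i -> [7.52, -19.1, 48.52, -123.23, 313.01]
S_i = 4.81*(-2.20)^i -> [4.81, -10.58, 23.28, -51.22, 112.68]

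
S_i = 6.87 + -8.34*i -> [6.87, -1.47, -9.81, -18.15, -26.49]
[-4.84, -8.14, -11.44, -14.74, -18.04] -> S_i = -4.84 + -3.30*i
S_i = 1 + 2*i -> [1, 3, 5, 7, 9]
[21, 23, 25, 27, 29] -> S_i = 21 + 2*i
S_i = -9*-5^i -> [-9, 45, -225, 1125, -5625]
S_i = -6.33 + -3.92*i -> [-6.33, -10.25, -14.17, -18.09, -22.01]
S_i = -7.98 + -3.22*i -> [-7.98, -11.2, -14.42, -17.64, -20.86]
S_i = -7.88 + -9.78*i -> [-7.88, -17.66, -27.44, -37.22, -47.0]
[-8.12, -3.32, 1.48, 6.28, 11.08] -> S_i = -8.12 + 4.80*i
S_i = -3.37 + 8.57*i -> [-3.37, 5.2, 13.77, 22.34, 30.91]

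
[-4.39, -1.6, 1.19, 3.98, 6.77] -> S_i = -4.39 + 2.79*i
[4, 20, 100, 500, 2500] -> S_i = 4*5^i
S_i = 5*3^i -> [5, 15, 45, 135, 405]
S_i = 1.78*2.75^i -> [1.78, 4.9, 13.46, 37.02, 101.8]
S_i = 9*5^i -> [9, 45, 225, 1125, 5625]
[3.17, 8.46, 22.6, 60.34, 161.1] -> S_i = 3.17*2.67^i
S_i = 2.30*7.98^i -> [2.3, 18.35, 146.46, 1168.79, 9326.94]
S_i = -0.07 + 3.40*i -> [-0.07, 3.33, 6.73, 10.13, 13.53]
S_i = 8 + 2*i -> [8, 10, 12, 14, 16]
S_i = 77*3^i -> [77, 231, 693, 2079, 6237]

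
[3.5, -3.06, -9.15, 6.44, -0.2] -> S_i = Random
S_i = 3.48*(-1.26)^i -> [3.48, -4.38, 5.52, -6.96, 8.77]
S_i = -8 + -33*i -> [-8, -41, -74, -107, -140]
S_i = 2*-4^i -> [2, -8, 32, -128, 512]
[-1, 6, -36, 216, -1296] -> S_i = -1*-6^i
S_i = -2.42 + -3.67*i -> [-2.42, -6.09, -9.76, -13.43, -17.1]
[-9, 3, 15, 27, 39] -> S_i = -9 + 12*i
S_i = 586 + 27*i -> [586, 613, 640, 667, 694]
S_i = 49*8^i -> [49, 392, 3136, 25088, 200704]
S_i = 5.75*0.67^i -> [5.75, 3.85, 2.58, 1.73, 1.16]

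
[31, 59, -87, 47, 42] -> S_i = Random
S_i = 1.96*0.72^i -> [1.96, 1.41, 1.02, 0.73, 0.53]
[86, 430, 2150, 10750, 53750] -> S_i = 86*5^i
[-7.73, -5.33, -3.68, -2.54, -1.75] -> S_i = -7.73*0.69^i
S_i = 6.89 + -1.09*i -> [6.89, 5.8, 4.71, 3.62, 2.53]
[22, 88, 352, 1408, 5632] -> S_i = 22*4^i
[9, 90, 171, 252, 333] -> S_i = 9 + 81*i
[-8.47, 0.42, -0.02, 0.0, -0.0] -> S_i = -8.47*(-0.05)^i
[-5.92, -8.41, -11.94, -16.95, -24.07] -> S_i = -5.92*1.42^i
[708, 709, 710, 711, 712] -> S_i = 708 + 1*i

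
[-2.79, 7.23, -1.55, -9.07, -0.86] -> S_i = Random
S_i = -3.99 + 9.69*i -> [-3.99, 5.7, 15.39, 25.08, 34.77]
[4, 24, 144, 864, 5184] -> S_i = 4*6^i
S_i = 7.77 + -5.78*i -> [7.77, 1.99, -3.79, -9.57, -15.35]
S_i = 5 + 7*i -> [5, 12, 19, 26, 33]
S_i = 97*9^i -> [97, 873, 7857, 70713, 636417]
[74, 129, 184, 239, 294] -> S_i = 74 + 55*i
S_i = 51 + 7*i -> [51, 58, 65, 72, 79]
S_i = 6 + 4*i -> [6, 10, 14, 18, 22]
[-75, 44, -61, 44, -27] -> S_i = Random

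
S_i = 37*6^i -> [37, 222, 1332, 7992, 47952]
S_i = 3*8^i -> [3, 24, 192, 1536, 12288]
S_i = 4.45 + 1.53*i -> [4.45, 5.98, 7.51, 9.04, 10.57]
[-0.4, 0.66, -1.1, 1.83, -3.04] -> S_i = -0.40*(-1.66)^i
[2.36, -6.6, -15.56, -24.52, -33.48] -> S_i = 2.36 + -8.96*i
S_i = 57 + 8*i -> [57, 65, 73, 81, 89]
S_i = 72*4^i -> [72, 288, 1152, 4608, 18432]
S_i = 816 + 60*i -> [816, 876, 936, 996, 1056]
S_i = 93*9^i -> [93, 837, 7533, 67797, 610173]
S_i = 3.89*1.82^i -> [3.89, 7.08, 12.89, 23.45, 42.68]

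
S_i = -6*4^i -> [-6, -24, -96, -384, -1536]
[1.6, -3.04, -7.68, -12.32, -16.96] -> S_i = 1.60 + -4.64*i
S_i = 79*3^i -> [79, 237, 711, 2133, 6399]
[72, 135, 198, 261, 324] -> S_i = 72 + 63*i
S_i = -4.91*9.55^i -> [-4.91, -46.89, -447.8, -4276.53, -40840.87]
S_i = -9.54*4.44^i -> [-9.54, -42.36, -188.07, -835.02, -3707.49]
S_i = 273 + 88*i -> [273, 361, 449, 537, 625]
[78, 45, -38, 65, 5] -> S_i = Random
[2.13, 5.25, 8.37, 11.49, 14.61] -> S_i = 2.13 + 3.12*i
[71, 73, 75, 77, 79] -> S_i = 71 + 2*i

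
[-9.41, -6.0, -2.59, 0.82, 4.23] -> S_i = -9.41 + 3.41*i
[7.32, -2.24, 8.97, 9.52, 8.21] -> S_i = Random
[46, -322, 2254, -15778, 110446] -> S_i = 46*-7^i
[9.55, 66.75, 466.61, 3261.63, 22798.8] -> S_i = 9.55*6.99^i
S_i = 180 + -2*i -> [180, 178, 176, 174, 172]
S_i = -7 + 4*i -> [-7, -3, 1, 5, 9]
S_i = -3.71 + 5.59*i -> [-3.71, 1.88, 7.47, 13.06, 18.65]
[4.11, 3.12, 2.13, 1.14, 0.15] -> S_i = 4.11 + -0.99*i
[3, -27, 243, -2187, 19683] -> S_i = 3*-9^i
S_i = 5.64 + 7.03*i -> [5.64, 12.67, 19.7, 26.73, 33.76]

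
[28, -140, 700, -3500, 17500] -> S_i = 28*-5^i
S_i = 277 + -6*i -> [277, 271, 265, 259, 253]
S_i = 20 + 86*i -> [20, 106, 192, 278, 364]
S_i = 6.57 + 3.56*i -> [6.57, 10.13, 13.69, 17.25, 20.81]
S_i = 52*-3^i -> [52, -156, 468, -1404, 4212]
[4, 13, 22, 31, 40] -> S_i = 4 + 9*i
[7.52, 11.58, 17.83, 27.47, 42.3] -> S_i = 7.52*1.54^i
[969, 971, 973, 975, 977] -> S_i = 969 + 2*i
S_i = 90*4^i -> [90, 360, 1440, 5760, 23040]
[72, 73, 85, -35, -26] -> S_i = Random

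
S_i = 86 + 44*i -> [86, 130, 174, 218, 262]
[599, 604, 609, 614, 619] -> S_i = 599 + 5*i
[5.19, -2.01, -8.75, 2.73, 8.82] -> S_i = Random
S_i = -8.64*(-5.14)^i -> [-8.64, 44.41, -228.27, 1173.28, -6030.68]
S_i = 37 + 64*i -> [37, 101, 165, 229, 293]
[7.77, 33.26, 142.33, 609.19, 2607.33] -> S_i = 7.77*4.28^i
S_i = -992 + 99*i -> [-992, -893, -794, -695, -596]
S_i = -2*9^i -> [-2, -18, -162, -1458, -13122]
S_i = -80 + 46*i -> [-80, -34, 12, 58, 104]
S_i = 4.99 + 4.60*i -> [4.99, 9.59, 14.19, 18.79, 23.39]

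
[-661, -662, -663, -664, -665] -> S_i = -661 + -1*i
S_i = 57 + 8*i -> [57, 65, 73, 81, 89]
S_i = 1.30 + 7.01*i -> [1.3, 8.31, 15.32, 22.33, 29.34]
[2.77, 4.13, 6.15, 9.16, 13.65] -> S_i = 2.77*1.49^i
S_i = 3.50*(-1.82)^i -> [3.5, -6.37, 11.59, -21.1, 38.4]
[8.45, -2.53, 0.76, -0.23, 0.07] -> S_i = 8.45*(-0.30)^i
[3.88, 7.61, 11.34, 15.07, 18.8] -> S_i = 3.88 + 3.73*i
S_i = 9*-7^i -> [9, -63, 441, -3087, 21609]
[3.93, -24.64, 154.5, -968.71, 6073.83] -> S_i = 3.93*(-6.27)^i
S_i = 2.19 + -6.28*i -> [2.19, -4.09, -10.37, -16.65, -22.93]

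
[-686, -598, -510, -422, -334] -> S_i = -686 + 88*i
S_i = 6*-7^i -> [6, -42, 294, -2058, 14406]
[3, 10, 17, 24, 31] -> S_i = 3 + 7*i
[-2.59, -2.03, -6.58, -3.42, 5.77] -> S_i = Random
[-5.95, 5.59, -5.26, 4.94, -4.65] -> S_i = -5.95*(-0.94)^i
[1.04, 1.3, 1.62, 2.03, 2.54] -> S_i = 1.04*1.25^i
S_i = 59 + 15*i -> [59, 74, 89, 104, 119]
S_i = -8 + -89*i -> [-8, -97, -186, -275, -364]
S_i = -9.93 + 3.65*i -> [-9.93, -6.28, -2.63, 1.02, 4.67]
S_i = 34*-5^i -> [34, -170, 850, -4250, 21250]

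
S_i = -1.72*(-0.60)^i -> [-1.72, 1.03, -0.62, 0.37, -0.22]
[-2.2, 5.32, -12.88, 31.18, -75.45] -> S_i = -2.20*(-2.42)^i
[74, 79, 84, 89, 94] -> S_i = 74 + 5*i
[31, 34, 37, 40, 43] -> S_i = 31 + 3*i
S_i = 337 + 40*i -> [337, 377, 417, 457, 497]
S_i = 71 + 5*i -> [71, 76, 81, 86, 91]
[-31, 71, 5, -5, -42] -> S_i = Random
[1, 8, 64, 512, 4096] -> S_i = 1*8^i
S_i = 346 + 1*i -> [346, 347, 348, 349, 350]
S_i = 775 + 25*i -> [775, 800, 825, 850, 875]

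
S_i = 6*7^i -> [6, 42, 294, 2058, 14406]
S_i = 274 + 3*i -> [274, 277, 280, 283, 286]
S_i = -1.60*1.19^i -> [-1.6, -1.9, -2.27, -2.7, -3.21]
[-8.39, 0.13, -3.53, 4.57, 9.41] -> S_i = Random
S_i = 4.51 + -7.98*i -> [4.51, -3.47, -11.45, -19.43, -27.41]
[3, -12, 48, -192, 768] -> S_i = 3*-4^i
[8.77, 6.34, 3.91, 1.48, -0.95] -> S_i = 8.77 + -2.43*i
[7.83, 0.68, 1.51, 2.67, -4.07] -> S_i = Random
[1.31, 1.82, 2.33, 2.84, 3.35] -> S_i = 1.31 + 0.51*i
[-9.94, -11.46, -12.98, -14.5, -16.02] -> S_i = -9.94 + -1.52*i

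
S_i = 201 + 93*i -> [201, 294, 387, 480, 573]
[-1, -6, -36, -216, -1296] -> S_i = -1*6^i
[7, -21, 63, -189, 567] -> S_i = 7*-3^i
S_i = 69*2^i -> [69, 138, 276, 552, 1104]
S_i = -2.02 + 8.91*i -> [-2.02, 6.89, 15.8, 24.71, 33.62]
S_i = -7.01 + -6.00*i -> [-7.01, -13.01, -19.01, -25.01, -31.01]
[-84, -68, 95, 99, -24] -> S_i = Random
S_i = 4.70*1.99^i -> [4.7, 9.35, 18.61, 37.04, 73.71]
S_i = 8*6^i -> [8, 48, 288, 1728, 10368]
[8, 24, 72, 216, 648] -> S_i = 8*3^i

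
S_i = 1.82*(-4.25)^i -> [1.82, -7.74, 32.87, -139.71, 593.78]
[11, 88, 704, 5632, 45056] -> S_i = 11*8^i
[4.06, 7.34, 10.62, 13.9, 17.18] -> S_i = 4.06 + 3.28*i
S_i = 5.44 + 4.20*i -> [5.44, 9.64, 13.84, 18.04, 22.24]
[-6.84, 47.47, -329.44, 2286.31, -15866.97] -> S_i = -6.84*(-6.94)^i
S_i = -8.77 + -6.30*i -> [-8.77, -15.07, -21.37, -27.67, -33.97]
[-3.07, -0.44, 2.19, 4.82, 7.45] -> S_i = -3.07 + 2.63*i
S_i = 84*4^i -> [84, 336, 1344, 5376, 21504]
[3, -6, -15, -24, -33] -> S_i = 3 + -9*i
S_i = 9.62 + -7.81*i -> [9.62, 1.81, -6.0, -13.81, -21.62]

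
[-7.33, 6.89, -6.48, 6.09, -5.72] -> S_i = -7.33*(-0.94)^i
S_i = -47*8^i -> [-47, -376, -3008, -24064, -192512]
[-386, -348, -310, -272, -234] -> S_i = -386 + 38*i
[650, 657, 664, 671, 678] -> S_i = 650 + 7*i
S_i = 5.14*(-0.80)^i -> [5.14, -4.11, 3.29, -2.63, 2.11]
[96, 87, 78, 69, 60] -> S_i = 96 + -9*i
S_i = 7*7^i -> [7, 49, 343, 2401, 16807]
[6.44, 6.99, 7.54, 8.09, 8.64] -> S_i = 6.44 + 0.55*i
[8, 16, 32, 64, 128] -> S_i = 8*2^i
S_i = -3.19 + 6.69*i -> [-3.19, 3.5, 10.19, 16.88, 23.57]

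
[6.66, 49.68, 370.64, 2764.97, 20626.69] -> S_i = 6.66*7.46^i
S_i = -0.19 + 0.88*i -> [-0.19, 0.69, 1.57, 2.45, 3.33]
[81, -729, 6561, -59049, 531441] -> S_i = 81*-9^i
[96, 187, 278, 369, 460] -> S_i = 96 + 91*i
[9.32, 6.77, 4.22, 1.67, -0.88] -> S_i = 9.32 + -2.55*i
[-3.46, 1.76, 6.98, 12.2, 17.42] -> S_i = -3.46 + 5.22*i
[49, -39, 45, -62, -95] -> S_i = Random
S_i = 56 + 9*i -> [56, 65, 74, 83, 92]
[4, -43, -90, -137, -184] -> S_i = 4 + -47*i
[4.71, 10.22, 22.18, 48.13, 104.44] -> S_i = 4.71*2.17^i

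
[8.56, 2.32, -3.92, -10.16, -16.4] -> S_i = 8.56 + -6.24*i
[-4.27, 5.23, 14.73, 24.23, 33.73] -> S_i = -4.27 + 9.50*i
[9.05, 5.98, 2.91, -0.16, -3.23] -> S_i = 9.05 + -3.07*i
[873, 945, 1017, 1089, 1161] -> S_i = 873 + 72*i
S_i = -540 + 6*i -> [-540, -534, -528, -522, -516]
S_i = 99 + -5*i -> [99, 94, 89, 84, 79]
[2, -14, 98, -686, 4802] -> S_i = 2*-7^i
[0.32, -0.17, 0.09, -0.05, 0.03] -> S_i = 0.32*(-0.53)^i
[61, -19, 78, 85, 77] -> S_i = Random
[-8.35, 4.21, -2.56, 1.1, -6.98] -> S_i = Random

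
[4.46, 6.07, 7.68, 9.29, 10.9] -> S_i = 4.46 + 1.61*i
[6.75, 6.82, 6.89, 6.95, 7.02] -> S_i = 6.75*1.01^i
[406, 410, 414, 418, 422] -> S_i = 406 + 4*i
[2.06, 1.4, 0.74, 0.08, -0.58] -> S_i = 2.06 + -0.66*i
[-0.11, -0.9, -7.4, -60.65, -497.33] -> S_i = -0.11*8.20^i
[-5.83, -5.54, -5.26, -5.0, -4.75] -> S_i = -5.83*0.95^i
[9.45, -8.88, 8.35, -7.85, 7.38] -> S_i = 9.45*(-0.94)^i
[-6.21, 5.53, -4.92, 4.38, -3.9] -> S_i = -6.21*(-0.89)^i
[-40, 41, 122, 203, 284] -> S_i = -40 + 81*i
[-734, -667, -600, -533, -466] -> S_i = -734 + 67*i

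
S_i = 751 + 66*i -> [751, 817, 883, 949, 1015]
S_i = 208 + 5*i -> [208, 213, 218, 223, 228]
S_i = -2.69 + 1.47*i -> [-2.69, -1.22, 0.25, 1.72, 3.19]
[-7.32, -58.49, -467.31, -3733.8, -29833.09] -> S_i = -7.32*7.99^i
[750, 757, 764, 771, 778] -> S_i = 750 + 7*i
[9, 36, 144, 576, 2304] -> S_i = 9*4^i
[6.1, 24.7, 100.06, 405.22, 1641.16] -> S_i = 6.10*4.05^i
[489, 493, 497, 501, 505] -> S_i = 489 + 4*i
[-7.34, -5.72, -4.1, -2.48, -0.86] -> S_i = -7.34 + 1.62*i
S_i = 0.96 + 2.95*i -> [0.96, 3.91, 6.86, 9.81, 12.76]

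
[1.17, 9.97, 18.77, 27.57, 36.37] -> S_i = 1.17 + 8.80*i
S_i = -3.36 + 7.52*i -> [-3.36, 4.16, 11.68, 19.2, 26.72]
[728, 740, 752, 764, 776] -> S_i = 728 + 12*i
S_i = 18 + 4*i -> [18, 22, 26, 30, 34]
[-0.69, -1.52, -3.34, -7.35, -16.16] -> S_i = -0.69*2.20^i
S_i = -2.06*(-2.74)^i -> [-2.06, 5.64, -15.47, 42.38, -116.11]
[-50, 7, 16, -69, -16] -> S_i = Random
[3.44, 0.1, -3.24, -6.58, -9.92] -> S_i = 3.44 + -3.34*i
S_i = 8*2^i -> [8, 16, 32, 64, 128]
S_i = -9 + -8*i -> [-9, -17, -25, -33, -41]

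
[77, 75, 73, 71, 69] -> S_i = 77 + -2*i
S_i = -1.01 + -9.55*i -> [-1.01, -10.56, -20.11, -29.66, -39.21]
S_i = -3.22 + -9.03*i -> [-3.22, -12.25, -21.28, -30.31, -39.34]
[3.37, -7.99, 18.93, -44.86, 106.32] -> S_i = 3.37*(-2.37)^i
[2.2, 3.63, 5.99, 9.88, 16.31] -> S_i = 2.20*1.65^i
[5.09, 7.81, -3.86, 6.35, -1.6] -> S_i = Random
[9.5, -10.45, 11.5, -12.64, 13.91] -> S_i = 9.50*(-1.10)^i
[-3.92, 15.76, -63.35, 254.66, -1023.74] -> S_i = -3.92*(-4.02)^i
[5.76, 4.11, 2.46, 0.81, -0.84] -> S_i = 5.76 + -1.65*i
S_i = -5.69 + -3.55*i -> [-5.69, -9.24, -12.79, -16.34, -19.89]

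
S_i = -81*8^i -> [-81, -648, -5184, -41472, -331776]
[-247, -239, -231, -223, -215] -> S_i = -247 + 8*i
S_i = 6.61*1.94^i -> [6.61, 12.82, 24.88, 48.26, 93.63]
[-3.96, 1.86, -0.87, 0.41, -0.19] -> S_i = -3.96*(-0.47)^i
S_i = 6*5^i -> [6, 30, 150, 750, 3750]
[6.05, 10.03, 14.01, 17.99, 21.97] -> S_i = 6.05 + 3.98*i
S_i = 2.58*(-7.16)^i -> [2.58, -18.47, 132.27, -947.02, 6780.66]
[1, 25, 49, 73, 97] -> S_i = 1 + 24*i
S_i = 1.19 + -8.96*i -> [1.19, -7.77, -16.73, -25.69, -34.65]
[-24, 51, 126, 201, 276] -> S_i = -24 + 75*i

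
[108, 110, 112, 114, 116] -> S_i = 108 + 2*i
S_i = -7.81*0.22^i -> [-7.81, -1.72, -0.38, -0.08, -0.02]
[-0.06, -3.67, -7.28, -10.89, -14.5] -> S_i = -0.06 + -3.61*i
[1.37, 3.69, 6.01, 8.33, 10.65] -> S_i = 1.37 + 2.32*i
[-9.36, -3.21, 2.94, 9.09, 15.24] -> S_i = -9.36 + 6.15*i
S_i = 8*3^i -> [8, 24, 72, 216, 648]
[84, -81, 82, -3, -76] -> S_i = Random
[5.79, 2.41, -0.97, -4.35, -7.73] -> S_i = 5.79 + -3.38*i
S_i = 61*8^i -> [61, 488, 3904, 31232, 249856]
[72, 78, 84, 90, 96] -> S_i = 72 + 6*i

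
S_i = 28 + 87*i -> [28, 115, 202, 289, 376]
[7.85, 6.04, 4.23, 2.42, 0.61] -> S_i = 7.85 + -1.81*i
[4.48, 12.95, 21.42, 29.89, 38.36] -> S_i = 4.48 + 8.47*i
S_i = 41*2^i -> [41, 82, 164, 328, 656]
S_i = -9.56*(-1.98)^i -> [-9.56, 18.93, -37.48, 74.21, -146.93]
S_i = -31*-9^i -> [-31, 279, -2511, 22599, -203391]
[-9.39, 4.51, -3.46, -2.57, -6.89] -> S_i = Random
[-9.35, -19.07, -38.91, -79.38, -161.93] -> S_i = -9.35*2.04^i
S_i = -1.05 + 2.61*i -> [-1.05, 1.56, 4.17, 6.78, 9.39]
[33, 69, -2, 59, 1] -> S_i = Random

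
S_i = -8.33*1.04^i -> [-8.33, -8.66, -9.01, -9.37, -9.74]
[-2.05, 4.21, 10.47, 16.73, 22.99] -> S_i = -2.05 + 6.26*i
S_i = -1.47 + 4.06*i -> [-1.47, 2.59, 6.65, 10.71, 14.77]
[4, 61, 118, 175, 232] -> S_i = 4 + 57*i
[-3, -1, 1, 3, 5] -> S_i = -3 + 2*i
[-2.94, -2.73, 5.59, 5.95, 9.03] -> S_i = Random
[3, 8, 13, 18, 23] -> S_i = 3 + 5*i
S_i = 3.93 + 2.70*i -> [3.93, 6.63, 9.33, 12.03, 14.73]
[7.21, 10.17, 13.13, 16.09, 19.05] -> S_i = 7.21 + 2.96*i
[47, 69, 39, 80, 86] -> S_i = Random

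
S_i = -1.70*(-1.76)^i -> [-1.7, 2.99, -5.27, 9.27, -16.31]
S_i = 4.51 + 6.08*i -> [4.51, 10.59, 16.67, 22.75, 28.83]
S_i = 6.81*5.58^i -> [6.81, 38.0, 212.04, 1183.18, 6602.13]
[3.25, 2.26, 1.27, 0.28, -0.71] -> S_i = 3.25 + -0.99*i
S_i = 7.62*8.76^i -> [7.62, 66.75, 584.74, 5122.33, 44871.58]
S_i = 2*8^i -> [2, 16, 128, 1024, 8192]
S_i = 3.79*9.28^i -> [3.79, 35.17, 326.39, 3028.89, 28108.08]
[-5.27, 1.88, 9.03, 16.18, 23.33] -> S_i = -5.27 + 7.15*i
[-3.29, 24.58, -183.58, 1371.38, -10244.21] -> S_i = -3.29*(-7.47)^i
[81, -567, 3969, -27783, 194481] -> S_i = 81*-7^i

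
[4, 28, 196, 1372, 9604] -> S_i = 4*7^i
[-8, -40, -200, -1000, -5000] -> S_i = -8*5^i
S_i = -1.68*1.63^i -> [-1.68, -2.74, -4.46, -7.28, -11.86]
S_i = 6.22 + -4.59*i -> [6.22, 1.63, -2.96, -7.55, -12.14]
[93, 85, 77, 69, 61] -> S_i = 93 + -8*i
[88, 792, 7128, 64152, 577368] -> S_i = 88*9^i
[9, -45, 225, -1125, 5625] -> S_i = 9*-5^i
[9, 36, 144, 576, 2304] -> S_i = 9*4^i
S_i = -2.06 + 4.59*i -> [-2.06, 2.53, 7.12, 11.71, 16.3]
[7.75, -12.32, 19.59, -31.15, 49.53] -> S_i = 7.75*(-1.59)^i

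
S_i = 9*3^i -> [9, 27, 81, 243, 729]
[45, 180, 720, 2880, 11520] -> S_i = 45*4^i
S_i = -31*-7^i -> [-31, 217, -1519, 10633, -74431]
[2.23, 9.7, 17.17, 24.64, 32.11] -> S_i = 2.23 + 7.47*i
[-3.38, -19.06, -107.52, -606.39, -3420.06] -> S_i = -3.38*5.64^i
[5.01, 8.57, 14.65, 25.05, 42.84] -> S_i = 5.01*1.71^i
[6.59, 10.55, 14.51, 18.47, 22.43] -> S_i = 6.59 + 3.96*i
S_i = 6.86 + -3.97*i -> [6.86, 2.89, -1.08, -5.05, -9.02]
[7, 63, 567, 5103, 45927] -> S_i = 7*9^i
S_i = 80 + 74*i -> [80, 154, 228, 302, 376]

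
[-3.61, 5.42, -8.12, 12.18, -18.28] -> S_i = -3.61*(-1.50)^i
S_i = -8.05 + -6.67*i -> [-8.05, -14.72, -21.39, -28.06, -34.73]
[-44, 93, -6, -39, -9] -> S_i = Random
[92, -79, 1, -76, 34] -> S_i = Random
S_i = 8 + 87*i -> [8, 95, 182, 269, 356]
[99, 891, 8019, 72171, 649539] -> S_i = 99*9^i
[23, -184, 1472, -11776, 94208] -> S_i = 23*-8^i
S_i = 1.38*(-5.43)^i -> [1.38, -7.49, 40.69, -220.94, 1199.72]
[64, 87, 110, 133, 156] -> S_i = 64 + 23*i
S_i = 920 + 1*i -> [920, 921, 922, 923, 924]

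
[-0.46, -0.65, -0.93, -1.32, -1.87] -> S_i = -0.46*1.42^i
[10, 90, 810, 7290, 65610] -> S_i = 10*9^i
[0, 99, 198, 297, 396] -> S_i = 0 + 99*i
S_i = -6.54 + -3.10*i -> [-6.54, -9.64, -12.74, -15.84, -18.94]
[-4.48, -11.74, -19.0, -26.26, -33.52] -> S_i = -4.48 + -7.26*i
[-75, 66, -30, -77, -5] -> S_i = Random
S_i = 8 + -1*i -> [8, 7, 6, 5, 4]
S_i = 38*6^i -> [38, 228, 1368, 8208, 49248]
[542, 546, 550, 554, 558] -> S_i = 542 + 4*i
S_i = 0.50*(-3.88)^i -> [0.5, -1.94, 7.53, -29.21, 113.32]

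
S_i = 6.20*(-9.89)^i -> [6.2, -61.32, 606.44, -5997.64, 59316.68]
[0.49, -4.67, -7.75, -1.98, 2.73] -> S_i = Random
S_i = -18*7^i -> [-18, -126, -882, -6174, -43218]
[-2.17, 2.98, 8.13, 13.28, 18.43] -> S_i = -2.17 + 5.15*i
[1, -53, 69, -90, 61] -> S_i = Random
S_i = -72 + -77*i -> [-72, -149, -226, -303, -380]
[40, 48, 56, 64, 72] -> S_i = 40 + 8*i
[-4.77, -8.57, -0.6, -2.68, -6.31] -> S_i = Random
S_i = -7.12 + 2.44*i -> [-7.12, -4.68, -2.24, 0.2, 2.64]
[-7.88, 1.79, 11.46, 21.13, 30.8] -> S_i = -7.88 + 9.67*i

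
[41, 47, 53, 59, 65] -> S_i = 41 + 6*i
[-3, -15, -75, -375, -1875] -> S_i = -3*5^i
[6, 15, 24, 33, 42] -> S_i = 6 + 9*i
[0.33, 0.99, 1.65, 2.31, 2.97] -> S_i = 0.33 + 0.66*i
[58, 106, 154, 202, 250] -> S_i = 58 + 48*i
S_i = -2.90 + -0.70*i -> [-2.9, -3.6, -4.3, -5.0, -5.7]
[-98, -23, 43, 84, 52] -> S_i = Random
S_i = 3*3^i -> [3, 9, 27, 81, 243]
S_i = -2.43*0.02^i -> [-2.43, -0.05, -0.0, -0.0, -0.0]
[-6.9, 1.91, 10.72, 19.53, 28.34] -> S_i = -6.90 + 8.81*i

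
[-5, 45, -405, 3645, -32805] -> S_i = -5*-9^i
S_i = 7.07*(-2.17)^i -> [7.07, -15.34, 33.29, -72.24, 156.77]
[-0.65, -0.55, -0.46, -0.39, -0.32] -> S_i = -0.65*0.84^i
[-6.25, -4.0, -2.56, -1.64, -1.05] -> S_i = -6.25*0.64^i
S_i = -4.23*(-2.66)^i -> [-4.23, 11.25, -29.93, 79.61, -211.77]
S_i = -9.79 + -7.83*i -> [-9.79, -17.62, -25.45, -33.28, -41.11]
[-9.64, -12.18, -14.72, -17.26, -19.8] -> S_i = -9.64 + -2.54*i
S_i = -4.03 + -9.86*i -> [-4.03, -13.89, -23.75, -33.61, -43.47]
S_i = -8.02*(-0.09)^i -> [-8.02, 0.72, -0.06, 0.01, -0.0]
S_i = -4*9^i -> [-4, -36, -324, -2916, -26244]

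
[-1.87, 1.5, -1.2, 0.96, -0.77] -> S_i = -1.87*(-0.80)^i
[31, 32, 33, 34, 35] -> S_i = 31 + 1*i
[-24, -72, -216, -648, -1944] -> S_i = -24*3^i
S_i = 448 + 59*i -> [448, 507, 566, 625, 684]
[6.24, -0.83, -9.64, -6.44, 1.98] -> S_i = Random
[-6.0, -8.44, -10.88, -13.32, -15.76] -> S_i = -6.00 + -2.44*i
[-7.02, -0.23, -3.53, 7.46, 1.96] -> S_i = Random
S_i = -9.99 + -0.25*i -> [-9.99, -10.24, -10.49, -10.74, -10.99]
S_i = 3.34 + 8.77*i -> [3.34, 12.11, 20.88, 29.65, 38.42]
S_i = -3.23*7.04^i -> [-3.23, -22.74, -160.08, -1126.99, -7934.02]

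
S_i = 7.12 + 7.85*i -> [7.12, 14.97, 22.82, 30.67, 38.52]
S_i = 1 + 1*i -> [1, 2, 3, 4, 5]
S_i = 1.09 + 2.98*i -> [1.09, 4.07, 7.05, 10.03, 13.01]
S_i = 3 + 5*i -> [3, 8, 13, 18, 23]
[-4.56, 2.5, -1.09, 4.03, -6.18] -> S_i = Random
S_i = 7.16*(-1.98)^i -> [7.16, -14.18, 28.07, -55.58, 110.05]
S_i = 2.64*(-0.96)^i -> [2.64, -2.53, 2.43, -2.34, 2.24]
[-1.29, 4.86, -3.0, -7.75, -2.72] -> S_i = Random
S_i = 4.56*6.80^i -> [4.56, 31.01, 210.85, 1433.81, 9749.91]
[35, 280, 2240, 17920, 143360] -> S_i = 35*8^i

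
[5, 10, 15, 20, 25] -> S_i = 5 + 5*i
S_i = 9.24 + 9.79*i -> [9.24, 19.03, 28.82, 38.61, 48.4]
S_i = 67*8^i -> [67, 536, 4288, 34304, 274432]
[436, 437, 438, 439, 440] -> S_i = 436 + 1*i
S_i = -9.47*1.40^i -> [-9.47, -13.26, -18.56, -25.99, -36.38]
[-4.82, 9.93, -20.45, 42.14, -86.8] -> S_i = -4.82*(-2.06)^i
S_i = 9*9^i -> [9, 81, 729, 6561, 59049]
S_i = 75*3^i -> [75, 225, 675, 2025, 6075]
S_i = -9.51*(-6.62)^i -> [-9.51, 62.96, -416.77, 2759.02, -18264.7]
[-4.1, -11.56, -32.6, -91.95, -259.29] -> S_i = -4.10*2.82^i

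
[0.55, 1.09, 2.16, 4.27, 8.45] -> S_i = 0.55*1.98^i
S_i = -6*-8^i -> [-6, 48, -384, 3072, -24576]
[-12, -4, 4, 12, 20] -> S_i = -12 + 8*i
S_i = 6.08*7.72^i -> [6.08, 46.94, 362.36, 2797.41, 21595.97]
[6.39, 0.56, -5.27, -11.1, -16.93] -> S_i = 6.39 + -5.83*i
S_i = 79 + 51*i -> [79, 130, 181, 232, 283]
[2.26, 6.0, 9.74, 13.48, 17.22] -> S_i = 2.26 + 3.74*i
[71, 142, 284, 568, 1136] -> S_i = 71*2^i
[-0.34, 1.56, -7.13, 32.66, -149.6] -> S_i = -0.34*(-4.58)^i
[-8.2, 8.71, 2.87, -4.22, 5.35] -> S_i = Random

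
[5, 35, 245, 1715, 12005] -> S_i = 5*7^i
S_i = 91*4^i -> [91, 364, 1456, 5824, 23296]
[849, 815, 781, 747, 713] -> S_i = 849 + -34*i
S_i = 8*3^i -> [8, 24, 72, 216, 648]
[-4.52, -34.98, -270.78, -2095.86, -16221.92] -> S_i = -4.52*7.74^i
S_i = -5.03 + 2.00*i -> [-5.03, -3.03, -1.03, 0.97, 2.97]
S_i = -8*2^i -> [-8, -16, -32, -64, -128]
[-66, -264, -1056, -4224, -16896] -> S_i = -66*4^i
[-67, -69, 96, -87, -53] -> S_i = Random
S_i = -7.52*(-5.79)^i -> [-7.52, 43.54, -252.1, 1459.67, -8451.47]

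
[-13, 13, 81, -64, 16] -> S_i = Random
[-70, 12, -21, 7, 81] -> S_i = Random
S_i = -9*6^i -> [-9, -54, -324, -1944, -11664]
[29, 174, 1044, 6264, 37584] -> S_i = 29*6^i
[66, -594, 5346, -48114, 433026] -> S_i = 66*-9^i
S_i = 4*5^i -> [4, 20, 100, 500, 2500]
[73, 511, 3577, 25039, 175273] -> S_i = 73*7^i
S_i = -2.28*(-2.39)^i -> [-2.28, 5.45, -13.02, 31.13, -74.39]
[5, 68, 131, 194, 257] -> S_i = 5 + 63*i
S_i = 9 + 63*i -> [9, 72, 135, 198, 261]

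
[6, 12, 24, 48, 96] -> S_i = 6*2^i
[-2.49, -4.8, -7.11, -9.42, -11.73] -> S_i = -2.49 + -2.31*i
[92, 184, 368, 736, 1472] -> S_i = 92*2^i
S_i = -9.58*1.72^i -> [-9.58, -16.48, -28.34, -48.75, -83.85]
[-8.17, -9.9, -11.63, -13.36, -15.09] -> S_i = -8.17 + -1.73*i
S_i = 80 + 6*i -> [80, 86, 92, 98, 104]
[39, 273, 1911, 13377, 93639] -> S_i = 39*7^i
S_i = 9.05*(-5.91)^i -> [9.05, -53.49, 316.1, -1868.15, 11040.75]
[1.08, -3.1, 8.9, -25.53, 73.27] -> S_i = 1.08*(-2.87)^i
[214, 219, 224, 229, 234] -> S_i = 214 + 5*i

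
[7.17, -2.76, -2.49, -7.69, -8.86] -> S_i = Random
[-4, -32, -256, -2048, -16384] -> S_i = -4*8^i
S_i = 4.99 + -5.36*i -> [4.99, -0.37, -5.73, -11.09, -16.45]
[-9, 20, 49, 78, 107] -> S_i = -9 + 29*i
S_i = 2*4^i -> [2, 8, 32, 128, 512]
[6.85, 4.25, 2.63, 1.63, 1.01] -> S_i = 6.85*0.62^i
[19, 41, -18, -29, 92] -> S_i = Random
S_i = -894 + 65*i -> [-894, -829, -764, -699, -634]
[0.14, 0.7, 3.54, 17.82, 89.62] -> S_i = 0.14*5.03^i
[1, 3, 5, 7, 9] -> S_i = 1 + 2*i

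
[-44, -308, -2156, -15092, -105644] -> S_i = -44*7^i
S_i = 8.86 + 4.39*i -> [8.86, 13.25, 17.64, 22.03, 26.42]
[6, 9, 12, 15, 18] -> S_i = 6 + 3*i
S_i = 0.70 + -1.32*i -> [0.7, -0.62, -1.94, -3.26, -4.58]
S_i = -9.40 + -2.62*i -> [-9.4, -12.02, -14.64, -17.26, -19.88]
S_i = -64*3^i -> [-64, -192, -576, -1728, -5184]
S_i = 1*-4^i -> [1, -4, 16, -64, 256]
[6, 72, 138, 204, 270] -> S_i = 6 + 66*i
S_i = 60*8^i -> [60, 480, 3840, 30720, 245760]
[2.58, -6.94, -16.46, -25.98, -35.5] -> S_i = 2.58 + -9.52*i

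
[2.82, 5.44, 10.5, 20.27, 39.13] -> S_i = 2.82*1.93^i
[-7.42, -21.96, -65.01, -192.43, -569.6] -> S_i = -7.42*2.96^i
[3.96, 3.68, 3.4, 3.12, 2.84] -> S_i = 3.96 + -0.28*i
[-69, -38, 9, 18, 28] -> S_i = Random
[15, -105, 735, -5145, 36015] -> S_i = 15*-7^i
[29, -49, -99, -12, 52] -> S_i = Random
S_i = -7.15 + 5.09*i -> [-7.15, -2.06, 3.03, 8.12, 13.21]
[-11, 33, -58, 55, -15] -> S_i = Random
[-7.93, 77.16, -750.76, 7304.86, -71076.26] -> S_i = -7.93*(-9.73)^i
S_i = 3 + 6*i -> [3, 9, 15, 21, 27]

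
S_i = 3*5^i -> [3, 15, 75, 375, 1875]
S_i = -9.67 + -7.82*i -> [-9.67, -17.49, -25.31, -33.13, -40.95]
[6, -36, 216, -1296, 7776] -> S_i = 6*-6^i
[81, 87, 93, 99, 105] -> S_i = 81 + 6*i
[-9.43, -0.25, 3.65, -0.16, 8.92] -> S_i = Random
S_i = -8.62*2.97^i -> [-8.62, -25.6, -76.04, -225.83, -670.71]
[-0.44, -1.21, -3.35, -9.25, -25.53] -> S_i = -0.44*2.76^i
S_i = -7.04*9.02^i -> [-7.04, -63.5, -572.78, -5166.45, -46601.38]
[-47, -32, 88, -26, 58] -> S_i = Random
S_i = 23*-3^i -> [23, -69, 207, -621, 1863]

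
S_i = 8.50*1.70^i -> [8.5, 14.45, 24.56, 41.76, 70.99]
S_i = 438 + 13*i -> [438, 451, 464, 477, 490]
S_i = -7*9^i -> [-7, -63, -567, -5103, -45927]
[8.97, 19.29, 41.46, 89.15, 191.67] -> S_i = 8.97*2.15^i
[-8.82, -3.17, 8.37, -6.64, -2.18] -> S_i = Random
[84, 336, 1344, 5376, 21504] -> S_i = 84*4^i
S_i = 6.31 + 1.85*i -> [6.31, 8.16, 10.01, 11.86, 13.71]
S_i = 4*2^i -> [4, 8, 16, 32, 64]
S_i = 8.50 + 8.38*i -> [8.5, 16.88, 25.26, 33.64, 42.02]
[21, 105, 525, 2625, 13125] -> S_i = 21*5^i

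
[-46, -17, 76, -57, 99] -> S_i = Random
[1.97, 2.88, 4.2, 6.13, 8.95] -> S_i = 1.97*1.46^i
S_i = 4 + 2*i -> [4, 6, 8, 10, 12]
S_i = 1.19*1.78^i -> [1.19, 2.12, 3.77, 6.71, 11.95]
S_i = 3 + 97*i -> [3, 100, 197, 294, 391]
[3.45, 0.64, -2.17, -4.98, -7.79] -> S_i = 3.45 + -2.81*i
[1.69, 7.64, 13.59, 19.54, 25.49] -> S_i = 1.69 + 5.95*i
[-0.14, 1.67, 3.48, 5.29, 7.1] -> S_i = -0.14 + 1.81*i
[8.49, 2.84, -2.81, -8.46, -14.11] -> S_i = 8.49 + -5.65*i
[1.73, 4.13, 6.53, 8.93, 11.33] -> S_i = 1.73 + 2.40*i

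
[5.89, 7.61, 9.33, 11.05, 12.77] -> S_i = 5.89 + 1.72*i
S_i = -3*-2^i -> [-3, 6, -12, 24, -48]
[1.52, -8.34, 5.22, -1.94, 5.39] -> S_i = Random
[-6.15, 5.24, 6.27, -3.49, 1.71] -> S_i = Random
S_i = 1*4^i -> [1, 4, 16, 64, 256]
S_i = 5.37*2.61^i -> [5.37, 14.02, 36.58, 95.48, 249.19]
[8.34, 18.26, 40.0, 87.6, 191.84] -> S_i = 8.34*2.19^i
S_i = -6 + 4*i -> [-6, -2, 2, 6, 10]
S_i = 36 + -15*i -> [36, 21, 6, -9, -24]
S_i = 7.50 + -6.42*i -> [7.5, 1.08, -5.34, -11.76, -18.18]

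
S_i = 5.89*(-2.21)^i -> [5.89, -13.02, 28.77, -63.58, 140.5]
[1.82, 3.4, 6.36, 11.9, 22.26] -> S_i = 1.82*1.87^i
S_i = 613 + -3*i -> [613, 610, 607, 604, 601]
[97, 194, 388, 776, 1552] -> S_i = 97*2^i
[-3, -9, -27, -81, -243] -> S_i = -3*3^i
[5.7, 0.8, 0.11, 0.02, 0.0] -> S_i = 5.70*0.14^i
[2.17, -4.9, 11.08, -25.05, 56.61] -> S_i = 2.17*(-2.26)^i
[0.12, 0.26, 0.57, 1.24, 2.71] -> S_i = 0.12*2.18^i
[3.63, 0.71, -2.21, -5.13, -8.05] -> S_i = 3.63 + -2.92*i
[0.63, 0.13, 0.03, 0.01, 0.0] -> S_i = 0.63*0.20^i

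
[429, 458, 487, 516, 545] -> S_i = 429 + 29*i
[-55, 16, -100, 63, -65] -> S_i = Random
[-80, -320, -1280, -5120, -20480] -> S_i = -80*4^i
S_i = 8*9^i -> [8, 72, 648, 5832, 52488]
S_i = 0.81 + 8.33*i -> [0.81, 9.14, 17.47, 25.8, 34.13]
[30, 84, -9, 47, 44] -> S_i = Random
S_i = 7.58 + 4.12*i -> [7.58, 11.7, 15.82, 19.94, 24.06]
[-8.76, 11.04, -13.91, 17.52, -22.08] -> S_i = -8.76*(-1.26)^i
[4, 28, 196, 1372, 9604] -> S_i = 4*7^i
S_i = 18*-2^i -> [18, -36, 72, -144, 288]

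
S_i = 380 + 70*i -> [380, 450, 520, 590, 660]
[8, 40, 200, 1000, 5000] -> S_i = 8*5^i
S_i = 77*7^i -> [77, 539, 3773, 26411, 184877]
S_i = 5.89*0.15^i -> [5.89, 0.88, 0.13, 0.02, 0.0]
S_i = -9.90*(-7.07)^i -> [-9.9, 69.99, -494.85, 3498.59, -24735.05]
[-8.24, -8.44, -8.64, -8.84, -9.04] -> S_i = -8.24 + -0.20*i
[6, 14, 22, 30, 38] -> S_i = 6 + 8*i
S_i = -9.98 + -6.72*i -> [-9.98, -16.7, -23.42, -30.14, -36.86]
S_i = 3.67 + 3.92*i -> [3.67, 7.59, 11.51, 15.43, 19.35]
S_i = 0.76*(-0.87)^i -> [0.76, -0.66, 0.58, -0.5, 0.44]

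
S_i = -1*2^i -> [-1, -2, -4, -8, -16]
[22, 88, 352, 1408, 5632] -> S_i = 22*4^i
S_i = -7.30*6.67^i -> [-7.3, -48.69, -324.77, -2166.21, -14448.61]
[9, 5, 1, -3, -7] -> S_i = 9 + -4*i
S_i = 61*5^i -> [61, 305, 1525, 7625, 38125]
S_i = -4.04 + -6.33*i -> [-4.04, -10.37, -16.7, -23.03, -29.36]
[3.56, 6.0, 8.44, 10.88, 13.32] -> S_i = 3.56 + 2.44*i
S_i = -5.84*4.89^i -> [-5.84, -28.56, -139.65, -682.87, -3339.24]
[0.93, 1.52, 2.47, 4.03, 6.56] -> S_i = 0.93*1.63^i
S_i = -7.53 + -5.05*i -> [-7.53, -12.58, -17.63, -22.68, -27.73]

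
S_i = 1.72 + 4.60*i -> [1.72, 6.32, 10.92, 15.52, 20.12]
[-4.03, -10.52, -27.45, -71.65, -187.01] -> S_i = -4.03*2.61^i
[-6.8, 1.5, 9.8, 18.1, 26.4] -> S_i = -6.80 + 8.30*i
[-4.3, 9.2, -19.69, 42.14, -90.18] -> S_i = -4.30*(-2.14)^i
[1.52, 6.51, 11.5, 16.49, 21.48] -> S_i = 1.52 + 4.99*i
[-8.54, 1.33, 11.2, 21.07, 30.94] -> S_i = -8.54 + 9.87*i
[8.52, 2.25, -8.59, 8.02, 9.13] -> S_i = Random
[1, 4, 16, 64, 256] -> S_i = 1*4^i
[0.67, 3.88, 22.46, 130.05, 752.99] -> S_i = 0.67*5.79^i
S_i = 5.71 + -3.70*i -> [5.71, 2.01, -1.69, -5.39, -9.09]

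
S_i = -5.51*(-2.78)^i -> [-5.51, 15.32, -42.58, 118.38, -329.1]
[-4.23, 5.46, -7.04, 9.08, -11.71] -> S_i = -4.23*(-1.29)^i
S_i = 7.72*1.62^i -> [7.72, 12.51, 20.26, 32.82, 53.17]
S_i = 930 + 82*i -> [930, 1012, 1094, 1176, 1258]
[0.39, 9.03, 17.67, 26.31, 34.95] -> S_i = 0.39 + 8.64*i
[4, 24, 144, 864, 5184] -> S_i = 4*6^i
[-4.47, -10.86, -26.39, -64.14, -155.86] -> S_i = -4.47*2.43^i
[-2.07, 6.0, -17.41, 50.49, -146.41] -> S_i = -2.07*(-2.90)^i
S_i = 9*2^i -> [9, 18, 36, 72, 144]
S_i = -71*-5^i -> [-71, 355, -1775, 8875, -44375]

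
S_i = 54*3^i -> [54, 162, 486, 1458, 4374]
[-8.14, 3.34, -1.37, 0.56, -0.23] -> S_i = -8.14*(-0.41)^i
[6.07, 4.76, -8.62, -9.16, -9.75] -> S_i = Random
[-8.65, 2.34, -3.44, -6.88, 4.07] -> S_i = Random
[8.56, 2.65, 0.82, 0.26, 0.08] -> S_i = 8.56*0.31^i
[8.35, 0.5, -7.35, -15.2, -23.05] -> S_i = 8.35 + -7.85*i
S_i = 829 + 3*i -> [829, 832, 835, 838, 841]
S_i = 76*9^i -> [76, 684, 6156, 55404, 498636]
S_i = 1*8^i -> [1, 8, 64, 512, 4096]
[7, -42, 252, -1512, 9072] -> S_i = 7*-6^i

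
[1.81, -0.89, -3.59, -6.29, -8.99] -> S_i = 1.81 + -2.70*i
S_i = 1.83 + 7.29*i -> [1.83, 9.12, 16.41, 23.7, 30.99]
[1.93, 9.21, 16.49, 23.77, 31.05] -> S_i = 1.93 + 7.28*i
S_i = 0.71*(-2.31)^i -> [0.71, -1.64, 3.79, -8.75, 20.22]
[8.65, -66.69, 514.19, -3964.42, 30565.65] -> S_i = 8.65*(-7.71)^i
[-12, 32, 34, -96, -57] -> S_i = Random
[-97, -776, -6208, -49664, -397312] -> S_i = -97*8^i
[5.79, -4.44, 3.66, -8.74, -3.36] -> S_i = Random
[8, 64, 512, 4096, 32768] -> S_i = 8*8^i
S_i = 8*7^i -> [8, 56, 392, 2744, 19208]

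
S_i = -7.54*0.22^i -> [-7.54, -1.66, -0.36, -0.08, -0.02]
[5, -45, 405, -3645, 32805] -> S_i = 5*-9^i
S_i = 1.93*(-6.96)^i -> [1.93, -13.43, 93.49, -650.71, 4528.92]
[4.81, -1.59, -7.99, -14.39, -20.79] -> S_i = 4.81 + -6.40*i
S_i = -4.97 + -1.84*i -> [-4.97, -6.81, -8.65, -10.49, -12.33]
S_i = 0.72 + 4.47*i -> [0.72, 5.19, 9.66, 14.13, 18.6]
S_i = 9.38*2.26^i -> [9.38, 21.2, 47.91, 108.27, 244.7]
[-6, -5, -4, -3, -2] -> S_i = -6 + 1*i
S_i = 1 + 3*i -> [1, 4, 7, 10, 13]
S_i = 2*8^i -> [2, 16, 128, 1024, 8192]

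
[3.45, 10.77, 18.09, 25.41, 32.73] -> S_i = 3.45 + 7.32*i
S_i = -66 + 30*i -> [-66, -36, -6, 24, 54]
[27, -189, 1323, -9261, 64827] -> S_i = 27*-7^i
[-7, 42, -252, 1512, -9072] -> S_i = -7*-6^i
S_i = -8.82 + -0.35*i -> [-8.82, -9.17, -9.52, -9.87, -10.22]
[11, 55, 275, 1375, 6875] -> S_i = 11*5^i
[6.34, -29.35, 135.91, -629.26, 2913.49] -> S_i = 6.34*(-4.63)^i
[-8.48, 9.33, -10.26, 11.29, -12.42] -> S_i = -8.48*(-1.10)^i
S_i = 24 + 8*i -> [24, 32, 40, 48, 56]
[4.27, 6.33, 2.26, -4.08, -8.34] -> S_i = Random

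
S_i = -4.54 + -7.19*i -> [-4.54, -11.73, -18.92, -26.11, -33.3]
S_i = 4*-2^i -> [4, -8, 16, -32, 64]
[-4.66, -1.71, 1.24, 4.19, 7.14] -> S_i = -4.66 + 2.95*i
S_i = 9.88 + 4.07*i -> [9.88, 13.95, 18.02, 22.09, 26.16]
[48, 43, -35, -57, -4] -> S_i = Random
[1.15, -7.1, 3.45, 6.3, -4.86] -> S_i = Random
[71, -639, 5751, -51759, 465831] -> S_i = 71*-9^i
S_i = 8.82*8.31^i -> [8.82, 73.29, 609.07, 5061.41, 42060.33]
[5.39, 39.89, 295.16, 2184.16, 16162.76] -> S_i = 5.39*7.40^i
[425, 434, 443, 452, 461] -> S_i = 425 + 9*i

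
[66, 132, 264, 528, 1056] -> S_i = 66*2^i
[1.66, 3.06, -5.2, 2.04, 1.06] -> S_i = Random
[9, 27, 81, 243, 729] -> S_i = 9*3^i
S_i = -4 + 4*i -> [-4, 0, 4, 8, 12]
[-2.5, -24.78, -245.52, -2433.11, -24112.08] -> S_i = -2.50*9.91^i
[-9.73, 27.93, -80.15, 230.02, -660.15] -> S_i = -9.73*(-2.87)^i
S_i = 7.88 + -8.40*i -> [7.88, -0.52, -8.92, -17.32, -25.72]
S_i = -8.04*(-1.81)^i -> [-8.04, 14.55, -26.34, 47.68, -86.29]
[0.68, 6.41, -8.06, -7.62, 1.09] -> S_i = Random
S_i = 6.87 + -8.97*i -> [6.87, -2.1, -11.07, -20.04, -29.01]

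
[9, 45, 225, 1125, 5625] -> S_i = 9*5^i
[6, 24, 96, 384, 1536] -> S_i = 6*4^i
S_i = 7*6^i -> [7, 42, 252, 1512, 9072]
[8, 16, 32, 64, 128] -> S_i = 8*2^i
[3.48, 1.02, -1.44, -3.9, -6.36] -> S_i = 3.48 + -2.46*i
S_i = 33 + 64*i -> [33, 97, 161, 225, 289]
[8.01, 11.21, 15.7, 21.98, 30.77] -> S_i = 8.01*1.40^i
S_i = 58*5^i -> [58, 290, 1450, 7250, 36250]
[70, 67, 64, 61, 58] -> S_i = 70 + -3*i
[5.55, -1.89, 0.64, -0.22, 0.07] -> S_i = 5.55*(-0.34)^i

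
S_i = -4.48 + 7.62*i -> [-4.48, 3.14, 10.76, 18.38, 26.0]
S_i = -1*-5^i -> [-1, 5, -25, 125, -625]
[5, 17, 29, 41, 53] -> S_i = 5 + 12*i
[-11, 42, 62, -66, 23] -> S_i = Random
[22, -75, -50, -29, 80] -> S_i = Random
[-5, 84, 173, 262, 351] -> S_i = -5 + 89*i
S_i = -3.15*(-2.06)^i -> [-3.15, 6.49, -13.37, 27.54, -56.73]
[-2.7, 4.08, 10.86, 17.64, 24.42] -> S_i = -2.70 + 6.78*i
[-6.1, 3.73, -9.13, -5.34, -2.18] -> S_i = Random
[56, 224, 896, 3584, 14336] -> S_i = 56*4^i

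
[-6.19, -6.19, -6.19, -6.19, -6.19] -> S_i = -6.19*1.00^i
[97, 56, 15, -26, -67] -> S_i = 97 + -41*i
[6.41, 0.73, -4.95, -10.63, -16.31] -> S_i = 6.41 + -5.68*i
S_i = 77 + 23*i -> [77, 100, 123, 146, 169]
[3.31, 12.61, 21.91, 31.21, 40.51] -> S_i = 3.31 + 9.30*i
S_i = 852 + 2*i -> [852, 854, 856, 858, 860]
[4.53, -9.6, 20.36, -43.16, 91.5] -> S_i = 4.53*(-2.12)^i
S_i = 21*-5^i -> [21, -105, 525, -2625, 13125]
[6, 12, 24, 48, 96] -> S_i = 6*2^i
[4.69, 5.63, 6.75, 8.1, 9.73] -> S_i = 4.69*1.20^i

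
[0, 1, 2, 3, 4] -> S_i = 0 + 1*i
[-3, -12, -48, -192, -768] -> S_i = -3*4^i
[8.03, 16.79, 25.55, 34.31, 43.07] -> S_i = 8.03 + 8.76*i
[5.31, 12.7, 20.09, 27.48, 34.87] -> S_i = 5.31 + 7.39*i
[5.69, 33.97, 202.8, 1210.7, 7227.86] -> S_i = 5.69*5.97^i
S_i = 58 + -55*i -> [58, 3, -52, -107, -162]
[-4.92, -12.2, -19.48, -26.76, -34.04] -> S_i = -4.92 + -7.28*i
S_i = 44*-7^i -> [44, -308, 2156, -15092, 105644]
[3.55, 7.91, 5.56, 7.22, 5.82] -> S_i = Random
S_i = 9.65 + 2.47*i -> [9.65, 12.12, 14.59, 17.06, 19.53]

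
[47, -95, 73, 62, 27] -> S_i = Random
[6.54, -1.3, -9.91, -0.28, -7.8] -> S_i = Random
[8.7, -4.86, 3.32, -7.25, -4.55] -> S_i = Random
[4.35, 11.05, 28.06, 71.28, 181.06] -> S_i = 4.35*2.54^i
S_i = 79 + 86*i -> [79, 165, 251, 337, 423]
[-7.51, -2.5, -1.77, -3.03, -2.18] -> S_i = Random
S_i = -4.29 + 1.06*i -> [-4.29, -3.23, -2.17, -1.11, -0.05]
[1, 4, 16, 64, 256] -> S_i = 1*4^i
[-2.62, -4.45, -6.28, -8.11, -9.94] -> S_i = -2.62 + -1.83*i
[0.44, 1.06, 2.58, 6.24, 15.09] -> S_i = 0.44*2.42^i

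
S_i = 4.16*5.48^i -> [4.16, 22.8, 124.93, 684.6, 3751.59]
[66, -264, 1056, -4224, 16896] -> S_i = 66*-4^i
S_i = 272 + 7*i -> [272, 279, 286, 293, 300]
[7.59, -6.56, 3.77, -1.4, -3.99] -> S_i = Random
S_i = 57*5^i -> [57, 285, 1425, 7125, 35625]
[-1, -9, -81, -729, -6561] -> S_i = -1*9^i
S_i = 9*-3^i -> [9, -27, 81, -243, 729]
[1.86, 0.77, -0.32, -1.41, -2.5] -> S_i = 1.86 + -1.09*i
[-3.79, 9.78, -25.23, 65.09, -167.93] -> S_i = -3.79*(-2.58)^i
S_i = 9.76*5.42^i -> [9.76, 52.9, 286.71, 1553.99, 8422.62]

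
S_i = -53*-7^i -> [-53, 371, -2597, 18179, -127253]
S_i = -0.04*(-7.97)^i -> [-0.04, 0.32, -2.54, 20.25, -161.4]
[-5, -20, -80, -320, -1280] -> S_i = -5*4^i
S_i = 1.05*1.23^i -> [1.05, 1.29, 1.59, 1.95, 2.4]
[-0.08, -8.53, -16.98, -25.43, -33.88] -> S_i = -0.08 + -8.45*i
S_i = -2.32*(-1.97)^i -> [-2.32, 4.57, -9.0, 17.74, -34.94]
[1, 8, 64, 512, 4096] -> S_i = 1*8^i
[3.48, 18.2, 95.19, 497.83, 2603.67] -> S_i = 3.48*5.23^i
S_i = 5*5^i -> [5, 25, 125, 625, 3125]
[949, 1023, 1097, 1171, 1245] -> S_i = 949 + 74*i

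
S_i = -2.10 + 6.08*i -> [-2.1, 3.98, 10.06, 16.14, 22.22]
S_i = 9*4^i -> [9, 36, 144, 576, 2304]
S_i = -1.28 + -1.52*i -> [-1.28, -2.8, -4.32, -5.84, -7.36]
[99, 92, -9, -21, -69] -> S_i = Random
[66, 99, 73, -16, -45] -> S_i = Random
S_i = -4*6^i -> [-4, -24, -144, -864, -5184]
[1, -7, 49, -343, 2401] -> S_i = 1*-7^i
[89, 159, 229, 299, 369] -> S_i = 89 + 70*i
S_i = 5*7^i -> [5, 35, 245, 1715, 12005]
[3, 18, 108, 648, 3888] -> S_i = 3*6^i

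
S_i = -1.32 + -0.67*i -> [-1.32, -1.99, -2.66, -3.33, -4.0]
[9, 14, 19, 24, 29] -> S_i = 9 + 5*i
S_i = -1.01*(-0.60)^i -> [-1.01, 0.61, -0.36, 0.22, -0.13]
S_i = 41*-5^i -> [41, -205, 1025, -5125, 25625]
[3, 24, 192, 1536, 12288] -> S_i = 3*8^i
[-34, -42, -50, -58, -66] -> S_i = -34 + -8*i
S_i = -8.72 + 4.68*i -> [-8.72, -4.04, 0.64, 5.32, 10.0]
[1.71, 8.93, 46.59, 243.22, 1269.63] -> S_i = 1.71*5.22^i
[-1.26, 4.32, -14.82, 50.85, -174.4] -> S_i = -1.26*(-3.43)^i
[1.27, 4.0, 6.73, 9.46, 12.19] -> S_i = 1.27 + 2.73*i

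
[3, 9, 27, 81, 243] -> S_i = 3*3^i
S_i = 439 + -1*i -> [439, 438, 437, 436, 435]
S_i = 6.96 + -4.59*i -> [6.96, 2.37, -2.22, -6.81, -11.4]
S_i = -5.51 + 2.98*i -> [-5.51, -2.53, 0.45, 3.43, 6.41]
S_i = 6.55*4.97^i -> [6.55, 32.55, 161.79, 804.1, 3996.38]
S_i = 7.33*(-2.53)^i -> [7.33, -18.54, 46.92, -118.7, 300.32]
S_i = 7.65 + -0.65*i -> [7.65, 7.0, 6.35, 5.7, 5.05]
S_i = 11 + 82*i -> [11, 93, 175, 257, 339]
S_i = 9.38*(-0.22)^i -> [9.38, -2.06, 0.45, -0.1, 0.02]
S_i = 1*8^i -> [1, 8, 64, 512, 4096]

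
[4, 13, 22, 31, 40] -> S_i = 4 + 9*i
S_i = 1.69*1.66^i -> [1.69, 2.81, 4.66, 7.73, 12.83]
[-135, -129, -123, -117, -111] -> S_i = -135 + 6*i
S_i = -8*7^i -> [-8, -56, -392, -2744, -19208]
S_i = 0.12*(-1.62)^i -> [0.12, -0.19, 0.31, -0.51, 0.83]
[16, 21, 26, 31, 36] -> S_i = 16 + 5*i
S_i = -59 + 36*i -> [-59, -23, 13, 49, 85]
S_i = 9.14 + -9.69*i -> [9.14, -0.55, -10.24, -19.93, -29.62]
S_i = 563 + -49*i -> [563, 514, 465, 416, 367]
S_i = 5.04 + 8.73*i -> [5.04, 13.77, 22.5, 31.23, 39.96]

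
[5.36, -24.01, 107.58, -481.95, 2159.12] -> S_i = 5.36*(-4.48)^i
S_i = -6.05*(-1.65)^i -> [-6.05, 9.98, -16.47, 27.18, -44.84]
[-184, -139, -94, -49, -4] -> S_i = -184 + 45*i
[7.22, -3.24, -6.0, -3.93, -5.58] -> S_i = Random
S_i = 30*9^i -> [30, 270, 2430, 21870, 196830]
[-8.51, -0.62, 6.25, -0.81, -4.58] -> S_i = Random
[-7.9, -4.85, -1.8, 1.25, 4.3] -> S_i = -7.90 + 3.05*i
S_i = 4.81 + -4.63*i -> [4.81, 0.18, -4.45, -9.08, -13.71]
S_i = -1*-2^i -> [-1, 2, -4, 8, -16]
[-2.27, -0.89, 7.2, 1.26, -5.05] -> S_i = Random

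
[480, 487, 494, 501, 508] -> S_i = 480 + 7*i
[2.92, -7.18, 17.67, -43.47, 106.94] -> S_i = 2.92*(-2.46)^i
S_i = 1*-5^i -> [1, -5, 25, -125, 625]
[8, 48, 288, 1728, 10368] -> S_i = 8*6^i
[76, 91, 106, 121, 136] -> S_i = 76 + 15*i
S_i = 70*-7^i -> [70, -490, 3430, -24010, 168070]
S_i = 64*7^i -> [64, 448, 3136, 21952, 153664]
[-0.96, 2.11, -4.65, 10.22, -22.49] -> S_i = -0.96*(-2.20)^i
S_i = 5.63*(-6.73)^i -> [5.63, -37.89, 255.0, -1716.14, 11549.65]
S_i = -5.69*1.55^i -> [-5.69, -8.82, -13.67, -21.19, -32.84]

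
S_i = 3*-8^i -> [3, -24, 192, -1536, 12288]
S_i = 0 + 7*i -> [0, 7, 14, 21, 28]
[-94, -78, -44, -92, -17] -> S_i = Random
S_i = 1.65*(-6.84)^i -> [1.65, -11.29, 77.2, -528.02, 3611.67]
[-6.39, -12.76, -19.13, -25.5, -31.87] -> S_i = -6.39 + -6.37*i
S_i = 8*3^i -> [8, 24, 72, 216, 648]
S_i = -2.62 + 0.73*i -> [-2.62, -1.89, -1.16, -0.43, 0.3]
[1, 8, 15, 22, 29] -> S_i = 1 + 7*i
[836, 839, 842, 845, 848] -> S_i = 836 + 3*i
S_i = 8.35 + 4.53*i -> [8.35, 12.88, 17.41, 21.94, 26.47]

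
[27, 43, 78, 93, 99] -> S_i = Random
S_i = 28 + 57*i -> [28, 85, 142, 199, 256]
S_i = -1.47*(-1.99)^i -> [-1.47, 2.93, -5.82, 11.58, -23.05]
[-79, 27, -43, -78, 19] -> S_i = Random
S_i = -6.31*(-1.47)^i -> [-6.31, 9.28, -13.64, 20.04, -29.46]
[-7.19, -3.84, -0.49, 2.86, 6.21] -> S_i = -7.19 + 3.35*i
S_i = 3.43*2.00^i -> [3.43, 6.86, 13.72, 27.44, 54.88]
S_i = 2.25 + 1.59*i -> [2.25, 3.84, 5.43, 7.02, 8.61]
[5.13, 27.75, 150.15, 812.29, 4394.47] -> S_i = 5.13*5.41^i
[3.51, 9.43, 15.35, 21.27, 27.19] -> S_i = 3.51 + 5.92*i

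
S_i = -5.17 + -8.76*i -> [-5.17, -13.93, -22.69, -31.45, -40.21]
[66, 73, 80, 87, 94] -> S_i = 66 + 7*i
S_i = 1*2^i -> [1, 2, 4, 8, 16]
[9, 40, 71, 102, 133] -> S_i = 9 + 31*i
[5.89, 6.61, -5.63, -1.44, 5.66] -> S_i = Random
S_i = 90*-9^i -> [90, -810, 7290, -65610, 590490]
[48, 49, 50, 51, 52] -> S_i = 48 + 1*i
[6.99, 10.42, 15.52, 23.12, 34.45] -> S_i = 6.99*1.49^i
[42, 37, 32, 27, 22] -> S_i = 42 + -5*i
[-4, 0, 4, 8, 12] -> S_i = -4 + 4*i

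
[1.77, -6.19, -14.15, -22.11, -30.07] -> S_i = 1.77 + -7.96*i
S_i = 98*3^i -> [98, 294, 882, 2646, 7938]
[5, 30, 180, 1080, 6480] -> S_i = 5*6^i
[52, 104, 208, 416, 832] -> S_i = 52*2^i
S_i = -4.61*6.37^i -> [-4.61, -29.37, -187.06, -1191.57, -7590.29]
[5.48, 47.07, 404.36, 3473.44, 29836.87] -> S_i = 5.48*8.59^i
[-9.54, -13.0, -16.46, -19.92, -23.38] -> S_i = -9.54 + -3.46*i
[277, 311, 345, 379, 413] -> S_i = 277 + 34*i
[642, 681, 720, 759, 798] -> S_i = 642 + 39*i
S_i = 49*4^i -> [49, 196, 784, 3136, 12544]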